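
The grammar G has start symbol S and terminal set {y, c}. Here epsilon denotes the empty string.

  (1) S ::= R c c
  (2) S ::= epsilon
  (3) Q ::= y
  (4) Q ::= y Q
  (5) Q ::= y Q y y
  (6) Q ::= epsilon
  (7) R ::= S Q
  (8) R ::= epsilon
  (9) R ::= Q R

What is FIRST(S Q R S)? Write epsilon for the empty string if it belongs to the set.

FIRST(Q) = {epsilon, y}
FIRST(S) = {epsilon, c, y}  (via R c c)
FIRST(R) = {epsilon, c, y}  (via S Q, Q R)
FIRST(S Q R S): take FIRST of each symbol in turn, carrying on past any symbol whose FIRST contains epsilon; result {epsilon, c, y}.

{epsilon, c, y}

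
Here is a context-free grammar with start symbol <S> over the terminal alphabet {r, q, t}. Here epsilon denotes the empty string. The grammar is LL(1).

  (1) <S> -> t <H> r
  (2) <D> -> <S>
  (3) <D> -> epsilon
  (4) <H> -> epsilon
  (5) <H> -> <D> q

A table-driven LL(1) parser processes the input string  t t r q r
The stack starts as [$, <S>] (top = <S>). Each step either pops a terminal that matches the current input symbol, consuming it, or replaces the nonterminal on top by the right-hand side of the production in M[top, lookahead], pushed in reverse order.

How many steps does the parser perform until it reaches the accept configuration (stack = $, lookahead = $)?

      Stack          Input        Action
   1  $ <S>          t t r q r $  expand <S> -> t <H> r
   2  $ r <H> t      t t r q r $  match t
   3  $ r <H>        t r q r $    expand <H> -> <D> q
   4  $ r q <D>      t r q r $    expand <D> -> <S>
   5  $ r q <S>      t r q r $    expand <S> -> t <H> r
   6  $ r q r <H> t  t r q r $    match t
   7  $ r q r <H>    r q r $      expand <H> -> epsilon
   8  $ r q r        r q r $      match r
   9  $ r q          q r $        match q
  10  $ r            r $          match r
Accept reached after 10 steps.

10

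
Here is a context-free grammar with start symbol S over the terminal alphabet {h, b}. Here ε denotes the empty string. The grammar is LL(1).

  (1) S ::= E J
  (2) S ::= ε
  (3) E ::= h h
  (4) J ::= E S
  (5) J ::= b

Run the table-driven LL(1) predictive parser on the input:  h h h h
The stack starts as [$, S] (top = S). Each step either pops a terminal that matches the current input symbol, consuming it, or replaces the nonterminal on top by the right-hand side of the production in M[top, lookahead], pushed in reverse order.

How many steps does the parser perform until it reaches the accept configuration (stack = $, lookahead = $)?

9

     Stack    Input      Action
  1  $ S      h h h h $  expand S ::= E J
  2  $ J E    h h h h $  expand E ::= h h
  3  $ J h h  h h h h $  match h
  4  $ J h    h h h $    match h
  5  $ J      h h $      expand J ::= E S
  6  $ S E    h h $      expand E ::= h h
  7  $ S h h  h h $      match h
  8  $ S h    h $        match h
  9  $ S      $          expand S ::= ε
Accept reached after 9 steps.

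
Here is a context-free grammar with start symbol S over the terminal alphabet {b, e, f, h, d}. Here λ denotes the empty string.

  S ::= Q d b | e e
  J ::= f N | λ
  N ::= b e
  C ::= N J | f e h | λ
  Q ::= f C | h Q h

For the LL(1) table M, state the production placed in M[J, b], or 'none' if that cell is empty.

none

FIRST(J) = {λ, f}
FIRST(N) = {b}
FIRST(Q) = {f, h}
FIRST(S) = {e, f, h}  (via Q d b)
FIRST(C) = {λ, b, f}  (via N J)
FOLLOW(S) includes $ since S is the start symbol.
FOLLOW(C): in Q::=f C, the suffix after C is empty, so FOLLOW(C) ⊇ FOLLOW(Q) = {d, h}. Thus FOLLOW(C) = {d, h}.
FOLLOW(J): in C::=N J, the suffix after J is empty, so FOLLOW(J) ⊇ FOLLOW(C) = {d, h}. Thus FOLLOW(J) = {d, h}.
For J ::= f N: FIRST(f N) = {f}, so it goes in M[J, t] for t ∈ {f}.
For J ::= λ: FIRST(λ) = {λ}, so it goes in M[J, t] for t ∈ {}; since λ ∈ FIRST, also for every t ∈ FOLLOW(J) = {d, h}.
None of these place a production in M[J, b].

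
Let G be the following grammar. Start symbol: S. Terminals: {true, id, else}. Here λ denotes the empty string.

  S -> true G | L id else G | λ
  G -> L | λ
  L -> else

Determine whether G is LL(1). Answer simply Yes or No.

FIRST(S) = {λ, else, true}
FIRST(G) = {λ, else}
FIRST(L) = {else}
FOLLOW(S) = {$}
FOLLOW(G) = {$}
FOLLOW(L) = {$, id}
Each cell of M receives at most one production.

Yes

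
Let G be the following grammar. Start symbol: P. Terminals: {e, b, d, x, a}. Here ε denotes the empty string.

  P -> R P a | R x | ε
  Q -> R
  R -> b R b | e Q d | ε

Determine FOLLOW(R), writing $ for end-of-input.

{a, b, d, e, x}

FIRST(R) = {ε, b, e}
FIRST(P) = {ε, a, b, e, x}  (via R P a, R x)
FIRST(Q) = {ε, b, e}  (via R)
FOLLOW(P) includes $ since P is the start symbol.
FOLLOW(P): in P->R P a, P is followed by a with FIRST {a}. Thus FOLLOW(P) = {$, a}.
FOLLOW(Q): in R->e Q d, Q is followed by d with FIRST {d}. Thus FOLLOW(Q) = {d}.
FOLLOW(R): in P->R P a, R is followed by P a with FIRST {a, b, e, x}; in P->R x, R is followed by x with FIRST {x}; in Q->R, the suffix after R is empty, so FOLLOW(R) ⊇ FOLLOW(Q) = {d}; in R->b R b, R is followed by b with FIRST {b}. Thus FOLLOW(R) = {a, b, d, e, x}.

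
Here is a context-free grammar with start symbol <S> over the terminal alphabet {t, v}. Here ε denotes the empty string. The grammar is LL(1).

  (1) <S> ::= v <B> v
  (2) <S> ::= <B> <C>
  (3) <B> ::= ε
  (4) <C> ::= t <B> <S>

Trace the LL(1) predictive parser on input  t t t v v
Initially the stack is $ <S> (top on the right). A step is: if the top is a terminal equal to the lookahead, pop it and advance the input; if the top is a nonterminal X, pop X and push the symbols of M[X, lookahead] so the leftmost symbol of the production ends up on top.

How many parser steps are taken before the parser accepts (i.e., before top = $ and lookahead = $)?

19

step 1: stack=$ <S>  input=t t t v v $  — expand <S> ::= <B> <C>
step 2: stack=$ <C> <B>  input=t t t v v $  — expand <B> ::= ε
step 3: stack=$ <C>  input=t t t v v $  — expand <C> ::= t <B> <S>
step 4: stack=$ <S> <B> t  input=t t t v v $  — match t
step 5: stack=$ <S> <B>  input=t t v v $  — expand <B> ::= ε
step 6: stack=$ <S>  input=t t v v $  — expand <S> ::= <B> <C>
step 7: stack=$ <C> <B>  input=t t v v $  — expand <B> ::= ε
step 8: stack=$ <C>  input=t t v v $  — expand <C> ::= t <B> <S>
step 9: stack=$ <S> <B> t  input=t t v v $  — match t
step 10: stack=$ <S> <B>  input=t v v $  — expand <B> ::= ε
step 11: stack=$ <S>  input=t v v $  — expand <S> ::= <B> <C>
step 12: stack=$ <C> <B>  input=t v v $  — expand <B> ::= ε
step 13: stack=$ <C>  input=t v v $  — expand <C> ::= t <B> <S>
step 14: stack=$ <S> <B> t  input=t v v $  — match t
step 15: stack=$ <S> <B>  input=v v $  — expand <B> ::= ε
step 16: stack=$ <S>  input=v v $  — expand <S> ::= v <B> v
step 17: stack=$ v <B> v  input=v v $  — match v
step 18: stack=$ v <B>  input=v $  — expand <B> ::= ε
step 19: stack=$ v  input=v $  — match v
Accept reached after 19 steps.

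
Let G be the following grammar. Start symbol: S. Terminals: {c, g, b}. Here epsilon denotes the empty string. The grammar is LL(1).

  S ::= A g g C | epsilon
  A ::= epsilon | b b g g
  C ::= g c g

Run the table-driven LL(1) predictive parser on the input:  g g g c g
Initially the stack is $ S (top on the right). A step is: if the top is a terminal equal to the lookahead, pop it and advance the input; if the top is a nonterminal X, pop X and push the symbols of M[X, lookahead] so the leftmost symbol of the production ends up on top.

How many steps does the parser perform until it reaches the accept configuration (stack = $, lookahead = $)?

step 1: stack=$ S  input=g g g c g $  — expand S ::= A g g C
step 2: stack=$ C g g A  input=g g g c g $  — expand A ::= epsilon
step 3: stack=$ C g g  input=g g g c g $  — match g
step 4: stack=$ C g  input=g g c g $  — match g
step 5: stack=$ C  input=g c g $  — expand C ::= g c g
step 6: stack=$ g c g  input=g c g $  — match g
step 7: stack=$ g c  input=c g $  — match c
step 8: stack=$ g  input=g $  — match g
Accept reached after 8 steps.

8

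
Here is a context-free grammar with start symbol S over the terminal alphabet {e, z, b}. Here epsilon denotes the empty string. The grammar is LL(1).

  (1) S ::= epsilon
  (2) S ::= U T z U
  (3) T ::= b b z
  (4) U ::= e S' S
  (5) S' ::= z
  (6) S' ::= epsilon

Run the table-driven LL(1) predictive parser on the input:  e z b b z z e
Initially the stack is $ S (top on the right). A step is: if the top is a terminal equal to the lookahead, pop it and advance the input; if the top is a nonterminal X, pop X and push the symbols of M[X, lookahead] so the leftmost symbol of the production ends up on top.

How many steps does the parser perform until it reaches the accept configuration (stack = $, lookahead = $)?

15

step 1: stack=$ S  input=e z b b z z e $  — expand S ::= U T z U
step 2: stack=$ U z T U  input=e z b b z z e $  — expand U ::= e S' S
step 3: stack=$ U z T S S' e  input=e z b b z z e $  — match e
step 4: stack=$ U z T S S'  input=z b b z z e $  — expand S' ::= z
step 5: stack=$ U z T S z  input=z b b z z e $  — match z
step 6: stack=$ U z T S  input=b b z z e $  — expand S ::= epsilon
step 7: stack=$ U z T  input=b b z z e $  — expand T ::= b b z
step 8: stack=$ U z z b b  input=b b z z e $  — match b
step 9: stack=$ U z z b  input=b z z e $  — match b
step 10: stack=$ U z z  input=z z e $  — match z
step 11: stack=$ U z  input=z e $  — match z
step 12: stack=$ U  input=e $  — expand U ::= e S' S
step 13: stack=$ S S' e  input=e $  — match e
step 14: stack=$ S S'  input=$  — expand S' ::= epsilon
step 15: stack=$ S  input=$  — expand S ::= epsilon
Accept reached after 15 steps.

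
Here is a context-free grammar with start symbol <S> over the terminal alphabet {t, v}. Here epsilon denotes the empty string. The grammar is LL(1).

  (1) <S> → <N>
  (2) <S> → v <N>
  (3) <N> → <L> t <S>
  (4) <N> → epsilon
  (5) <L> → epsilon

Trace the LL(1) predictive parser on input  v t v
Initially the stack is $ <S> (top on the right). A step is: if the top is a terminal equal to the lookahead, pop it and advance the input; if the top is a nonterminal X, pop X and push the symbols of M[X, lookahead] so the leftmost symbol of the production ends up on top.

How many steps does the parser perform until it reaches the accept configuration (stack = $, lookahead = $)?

8

step 1: stack=$ <S>  input=v t v $  — expand <S> → v <N>
step 2: stack=$ <N> v  input=v t v $  — match v
step 3: stack=$ <N>  input=t v $  — expand <N> → <L> t <S>
step 4: stack=$ <S> t <L>  input=t v $  — expand <L> → epsilon
step 5: stack=$ <S> t  input=t v $  — match t
step 6: stack=$ <S>  input=v $  — expand <S> → v <N>
step 7: stack=$ <N> v  input=v $  — match v
step 8: stack=$ <N>  input=$  — expand <N> → epsilon
Accept reached after 8 steps.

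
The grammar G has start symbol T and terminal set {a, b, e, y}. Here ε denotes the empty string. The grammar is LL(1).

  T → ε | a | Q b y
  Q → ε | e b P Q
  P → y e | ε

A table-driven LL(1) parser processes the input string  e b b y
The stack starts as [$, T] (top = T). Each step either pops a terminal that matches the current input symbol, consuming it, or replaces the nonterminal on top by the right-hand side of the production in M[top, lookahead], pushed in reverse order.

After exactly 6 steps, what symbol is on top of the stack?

b

     Stack          Input      Action
  1  $ T            e b b y $  expand T → Q b y
  2  $ y b Q        e b b y $  expand Q → e b P Q
  3  $ y b Q P b e  e b b y $  match e
  4  $ y b Q P b    b b y $    match b
  5  $ y b Q P      b y $      expand P → ε
  6  $ y b Q        b y $      expand Q → ε
Stack after step 6: $ y b (top = b).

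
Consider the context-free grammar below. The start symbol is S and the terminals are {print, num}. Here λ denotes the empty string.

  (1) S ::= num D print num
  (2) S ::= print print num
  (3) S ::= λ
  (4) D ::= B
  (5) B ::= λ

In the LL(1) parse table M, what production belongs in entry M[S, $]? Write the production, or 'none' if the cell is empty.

S ::= λ

FIRST(S) = {λ, num, print}
FIRST(B) = {λ}
FIRST(D) = {λ}  (via B)
FOLLOW(S) includes $ since S is the start symbol.
FOLLOW(S): S appears on no right-hand side. Thus FOLLOW(S) = {$}.
For S ::= num D print num: FIRST(num D print num) = {num}, so it goes in M[S, t] for t ∈ {num}.
For S ::= print print num: FIRST(print print num) = {print}, so it goes in M[S, t] for t ∈ {print}.
For S ::= λ: FIRST(λ) = {λ}, so it goes in M[S, t] for t ∈ {}; since λ ∈ FIRST, also for every t ∈ FOLLOW(S) = {$}.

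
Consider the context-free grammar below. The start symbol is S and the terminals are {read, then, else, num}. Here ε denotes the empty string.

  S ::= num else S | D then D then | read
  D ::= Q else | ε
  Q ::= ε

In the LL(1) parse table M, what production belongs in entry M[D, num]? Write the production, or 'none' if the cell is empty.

FIRST(Q) = {ε}
FIRST(D) = {ε, else}  (via Q else)
FIRST(S) = {else, num, read, then}  (via D then D then)
FOLLOW(S) includes $ since S is the start symbol.
FOLLOW(D): in S::=D then D then (occurrence 1), D is followed by then D then with FIRST {then}; in S::=D then D then (occurrence 2), D is followed by then with FIRST {then}. Thus FOLLOW(D) = {then}.
For D ::= Q else: FIRST(Q else) = {else}, so it goes in M[D, t] for t ∈ {else}.
For D ::= ε: FIRST(ε) = {ε}, so it goes in M[D, t] for t ∈ {}; since ε ∈ FIRST, also for every t ∈ FOLLOW(D) = {then}.
None of these place a production in M[D, num].

none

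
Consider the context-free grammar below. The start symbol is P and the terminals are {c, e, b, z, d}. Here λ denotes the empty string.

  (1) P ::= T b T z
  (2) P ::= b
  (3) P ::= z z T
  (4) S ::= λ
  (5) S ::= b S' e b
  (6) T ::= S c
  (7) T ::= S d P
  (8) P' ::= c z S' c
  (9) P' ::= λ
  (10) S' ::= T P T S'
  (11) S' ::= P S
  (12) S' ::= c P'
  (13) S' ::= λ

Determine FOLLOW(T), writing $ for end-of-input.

FIRST(S): from S::=λ we get {λ}; from S::=b S' e b we get {b}. So FIRST(S) = {λ, b}.
FIRST(P'): from P'::=c z S' c we get {c}; from P'::=λ we get {λ}. So FIRST(P') = {λ, c}.
FIRST(T): from T::=S c we get {b, c}; from T::=S d P we get {b, d}. So FIRST(T) = {b, c, d}.
FIRST(P): from P::=T b T z we get {b, c, d}; from P::=b we get {b}; from P::=z z T we get {z}. So FIRST(P) = {b, c, d, z}.
FIRST(S'): from S'::=T P T S' we get {b, c, d}; from S'::=P S we get {b, c, d, z}; from S'::=c P' we get {c}; from S'::=λ we get {λ}. So FIRST(S') = {λ, b, c, d, z}.
FOLLOW(P) includes $ since P is the start symbol.
FOLLOW(S'): in S::=b S' e b, S' is followed by e b with FIRST {e}; in P'::=c z S' c, S' is followed by c with FIRST {c}; in S'::=T P T S', the suffix after S' is empty (adds nothing new). Thus FOLLOW(S') = {c, e}.
FOLLOW(S): in T::=S c, S is followed by c with FIRST {c}; in T::=S d P, S is followed by d P with FIRST {d}; in S'::=P S, the suffix after S is empty, so FOLLOW(S) ⊇ FOLLOW(S') = {c, e}. Thus FOLLOW(S) = {c, d, e}.
FOLLOW(P'): in S'::=c P', the suffix after P' is empty, so FOLLOW(P') ⊇ FOLLOW(S') = {c, e}. Thus FOLLOW(P') = {c, e}.
FOLLOW(P): in T::=S d P, the suffix after P is empty, so FOLLOW(P) ⊇ FOLLOW(T) = {$, b, c, d, e, z}; in S'::=T P T S', P is followed by T S' with FIRST {b, c, d}; in S'::=P S, P is followed by S with FIRST {λ, b}; in S'::=P S, the suffix after P is nullable, so FOLLOW(P) ⊇ FOLLOW(S') = {c, e}. Thus FOLLOW(P) = {$, b, c, d, e, z}.
FOLLOW(T): in P::=T b T z (occurrence 1), T is followed by b T z with FIRST {b}; in P::=T b T z (occurrence 2), T is followed by z with FIRST {z}; in P::=z z T, the suffix after T is empty, so FOLLOW(T) ⊇ FOLLOW(P) = {$, b, c, d, e, z}; in S'::=T P T S' (occurrence 1), T is followed by P T S' with FIRST {b, c, d, z}; in S'::=T P T S' (occurrence 2), T is followed by S' with FIRST {λ, b, c, d, z}; in S'::=T P T S' (occurrence 2), the suffix after T is nullable, so FOLLOW(T) ⊇ FOLLOW(S') = {c, e}. Thus FOLLOW(T) = {$, b, c, d, e, z}.

{$, b, c, d, e, z}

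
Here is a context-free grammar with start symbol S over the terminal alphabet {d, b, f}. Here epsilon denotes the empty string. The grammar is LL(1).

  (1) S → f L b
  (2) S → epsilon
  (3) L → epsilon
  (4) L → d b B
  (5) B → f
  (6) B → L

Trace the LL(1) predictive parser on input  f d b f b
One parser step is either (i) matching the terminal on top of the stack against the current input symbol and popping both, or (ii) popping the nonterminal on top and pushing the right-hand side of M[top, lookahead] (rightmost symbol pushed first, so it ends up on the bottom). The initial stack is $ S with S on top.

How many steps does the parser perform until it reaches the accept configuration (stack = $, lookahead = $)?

8

step 1: stack=$ S  input=f d b f b $  — expand S → f L b
step 2: stack=$ b L f  input=f d b f b $  — match f
step 3: stack=$ b L  input=d b f b $  — expand L → d b B
step 4: stack=$ b B b d  input=d b f b $  — match d
step 5: stack=$ b B b  input=b f b $  — match b
step 6: stack=$ b B  input=f b $  — expand B → f
step 7: stack=$ b f  input=f b $  — match f
step 8: stack=$ b  input=b $  — match b
Accept reached after 8 steps.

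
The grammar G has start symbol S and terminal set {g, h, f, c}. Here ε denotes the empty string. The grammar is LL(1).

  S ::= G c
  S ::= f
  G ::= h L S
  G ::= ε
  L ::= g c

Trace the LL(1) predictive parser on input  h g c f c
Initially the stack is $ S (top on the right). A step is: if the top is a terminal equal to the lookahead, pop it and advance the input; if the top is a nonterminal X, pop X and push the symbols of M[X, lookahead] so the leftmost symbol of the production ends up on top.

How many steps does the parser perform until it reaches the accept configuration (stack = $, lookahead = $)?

9

     Stack      Input        Action
  1  $ S        h g c f c $  expand S ::= G c
  2  $ c G      h g c f c $  expand G ::= h L S
  3  $ c S L h  h g c f c $  match h
  4  $ c S L    g c f c $    expand L ::= g c
  5  $ c S c g  g c f c $    match g
  6  $ c S c    c f c $      match c
  7  $ c S      f c $        expand S ::= f
  8  $ c f      f c $        match f
  9  $ c        c $          match c
Accept reached after 9 steps.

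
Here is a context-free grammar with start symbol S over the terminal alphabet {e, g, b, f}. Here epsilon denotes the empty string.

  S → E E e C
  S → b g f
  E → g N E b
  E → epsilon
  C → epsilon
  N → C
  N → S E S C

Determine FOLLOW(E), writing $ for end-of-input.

{b, e, g}

FIRST(E) = {epsilon, g}
FIRST(C) = {epsilon}
FIRST(S) = {b, e, g}  (via E E e C)
FIRST(N) = {epsilon, b, e, g}  (via C, S E S C)
FOLLOW(S) includes $ since S is the start symbol.
FOLLOW(E): in S→E E e C (occurrence 1), E is followed by E e C with FIRST {e, g}; in S→E E e C (occurrence 2), E is followed by e C with FIRST {e}; in E→g N E b, E is followed by b with FIRST {b}; in N→S E S C, E is followed by S C with FIRST {b, e, g}. Thus FOLLOW(E) = {b, e, g}.
FOLLOW(N): in E→g N E b, N is followed by E b with FIRST {b, g}. Thus FOLLOW(N) = {b, g}.
FOLLOW(S): in N→S E S C (occurrence 1), S is followed by E S C with FIRST {b, e, g}; in N→S E S C (occurrence 2), S is followed by C with FIRST {epsilon}; in N→S E S C (occurrence 2), the suffix after S is nullable, so FOLLOW(S) ⊇ FOLLOW(N) = {b, g}. Thus FOLLOW(S) = {$, b, e, g}.
FOLLOW(C): in S→E E e C, the suffix after C is empty, so FOLLOW(C) ⊇ FOLLOW(S) = {$, b, e, g}; in N→C, the suffix after C is empty, so FOLLOW(C) ⊇ FOLLOW(N) = {b, g}; in N→S E S C, the suffix after C is empty, so FOLLOW(C) ⊇ FOLLOW(N) = {b, g}. Thus FOLLOW(C) = {$, b, e, g}.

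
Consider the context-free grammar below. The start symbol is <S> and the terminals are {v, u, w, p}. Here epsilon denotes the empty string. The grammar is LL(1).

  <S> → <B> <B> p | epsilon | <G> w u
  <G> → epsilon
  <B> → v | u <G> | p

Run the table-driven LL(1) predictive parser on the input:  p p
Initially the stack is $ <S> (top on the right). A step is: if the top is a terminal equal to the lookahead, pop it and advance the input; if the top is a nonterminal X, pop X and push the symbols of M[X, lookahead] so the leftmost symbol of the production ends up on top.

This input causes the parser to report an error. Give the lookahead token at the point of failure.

$

     Stack        Input  Action
  1  $ <S>        p p $  expand <S> → <B> <B> p
  2  $ p <B> <B>  p p $  expand <B> → p
  3  $ p <B> p    p p $  match p
  4  $ p <B>      p $    expand <B> → p
  5  $ p p        p $    match p
  6  $ p          $      error: top is terminal p but lookahead is $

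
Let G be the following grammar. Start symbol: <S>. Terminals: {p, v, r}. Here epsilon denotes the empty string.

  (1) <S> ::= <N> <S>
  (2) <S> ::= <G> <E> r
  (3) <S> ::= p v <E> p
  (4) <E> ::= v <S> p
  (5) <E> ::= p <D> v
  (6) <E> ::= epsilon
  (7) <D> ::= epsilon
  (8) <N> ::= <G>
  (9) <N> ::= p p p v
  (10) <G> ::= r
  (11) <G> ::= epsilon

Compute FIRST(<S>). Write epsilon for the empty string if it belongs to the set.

FIRST(<E>): from <E>::=v <S> p we get {v}; from <E>::=p <D> v we get {p}; from <E>::=epsilon we get {epsilon}. So FIRST(<E>) = {epsilon, p, v}.
FIRST(<D>): from <D>::=epsilon we get {epsilon}. So FIRST(<D>) = {epsilon}.
FIRST(<G>): from <G>::=r we get {r}; from <G>::=epsilon we get {epsilon}. So FIRST(<G>) = {epsilon, r}.
FIRST(<N>): from <N>::=<G> we get {epsilon, r}; from <N>::=p p p v we get {p}. So FIRST(<N>) = {epsilon, p, r}.
FIRST(<S>): from <S>::=<N> <S> we get {p, r, v}; from <S>::=<G> <E> r we get {p, r, v}; from <S>::=p v <E> p we get {p}. So FIRST(<S>) = {p, r, v}.

{p, r, v}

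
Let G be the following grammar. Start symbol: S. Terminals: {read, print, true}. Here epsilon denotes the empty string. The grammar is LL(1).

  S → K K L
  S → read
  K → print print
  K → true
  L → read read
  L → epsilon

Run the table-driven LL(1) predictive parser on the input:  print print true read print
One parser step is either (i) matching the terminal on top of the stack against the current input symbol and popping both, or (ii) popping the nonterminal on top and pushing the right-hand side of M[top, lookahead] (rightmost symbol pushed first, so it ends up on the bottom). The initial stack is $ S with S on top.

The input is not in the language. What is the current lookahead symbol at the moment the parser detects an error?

print

step 1: stack=$ S  input=print print true read print $  — expand S → K K L
step 2: stack=$ L K K  input=print print true read print $  — expand K → print print
step 3: stack=$ L K print print  input=print print true read print $  — match print
step 4: stack=$ L K print  input=print true read print $  — match print
step 5: stack=$ L K  input=true read print $  — expand K → true
step 6: stack=$ L true  input=true read print $  — match true
step 7: stack=$ L  input=read print $  — expand L → read read
step 8: stack=$ read read  input=read print $  — match read
step 9: stack=$ read  input=print $  — error: top is terminal read but lookahead is print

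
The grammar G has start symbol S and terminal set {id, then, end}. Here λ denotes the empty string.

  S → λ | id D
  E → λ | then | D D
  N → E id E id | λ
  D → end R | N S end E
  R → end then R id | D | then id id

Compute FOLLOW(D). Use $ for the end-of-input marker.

FIRST(S): from S→λ we get {λ}; from S→id D we get {id}. So FIRST(S) = {λ, id}.
FIRST(E): from E→λ we get {λ}; from E→then we get {then}; from E→D D we get {end, id, then}. So FIRST(E) = {λ, end, id, then}.
FIRST(N): from N→E id E id we get {end, id, then}; from N→λ we get {λ}. So FIRST(N) = {λ, end, id, then}.
FIRST(D): from D→end R we get {end}; from D→N S end E we get {end, id, then}. So FIRST(D) = {end, id, then}.
FIRST(R): from R→end then R id we get {end}; from R→D we get {end, id, then}; from R→then id id we get {then}. So FIRST(R) = {end, id, then}.
FOLLOW(S) includes $ since S is the start symbol.
FOLLOW(S): in D→N S end E, S is followed by end E with FIRST {end}. Thus FOLLOW(S) = {$, end}.
FOLLOW(N): in D→N S end E, N is followed by S end E with FIRST {end, id}. Thus FOLLOW(N) = {end, id}.
FOLLOW(E): in N→E id E id (occurrence 1), E is followed by id E id with FIRST {id}; in N→E id E id (occurrence 2), E is followed by id with FIRST {id}; in D→N S end E, the suffix after E is empty, so FOLLOW(E) ⊇ FOLLOW(D) = {$, end, id, then}. Thus FOLLOW(E) = {$, end, id, then}.
FOLLOW(D): in S→id D, the suffix after D is empty, so FOLLOW(D) ⊇ FOLLOW(S) = {$, end}; in E→D D (occurrence 1), D is followed by D with FIRST {end, id, then}; in E→D D (occurrence 2), the suffix after D is empty, so FOLLOW(D) ⊇ FOLLOW(E) = {$, end, id, then}; in R→D, the suffix after D is empty, so FOLLOW(D) ⊇ FOLLOW(R) = {$, end, id, then}. Thus FOLLOW(D) = {$, end, id, then}.
FOLLOW(R): in D→end R, the suffix after R is empty, so FOLLOW(R) ⊇ FOLLOW(D) = {$, end, id, then}; in R→end then R id, R is followed by id with FIRST {id}. Thus FOLLOW(R) = {$, end, id, then}.

{$, end, id, then}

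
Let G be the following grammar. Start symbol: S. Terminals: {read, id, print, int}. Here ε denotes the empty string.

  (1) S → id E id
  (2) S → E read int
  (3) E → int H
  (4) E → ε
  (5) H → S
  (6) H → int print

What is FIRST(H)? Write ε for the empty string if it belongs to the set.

FIRST(E) = {ε, int}
FIRST(S) = {id, int, read}  (via E read int)
FIRST(H) = {id, int, read}  (via S)

{id, int, read}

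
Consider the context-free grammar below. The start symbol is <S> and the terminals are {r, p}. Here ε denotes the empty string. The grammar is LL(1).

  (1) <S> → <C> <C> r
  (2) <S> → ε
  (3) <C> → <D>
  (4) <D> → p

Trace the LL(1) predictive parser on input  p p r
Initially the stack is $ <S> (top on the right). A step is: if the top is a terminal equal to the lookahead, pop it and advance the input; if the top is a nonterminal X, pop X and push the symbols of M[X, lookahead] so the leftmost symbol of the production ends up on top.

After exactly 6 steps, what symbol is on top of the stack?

     Stack        Input    Action
  1  $ <S>        p p r $  expand <S> → <C> <C> r
  2  $ r <C> <C>  p p r $  expand <C> → <D>
  3  $ r <C> <D>  p p r $  expand <D> → p
  4  $ r <C> p    p p r $  match p
  5  $ r <C>      p r $    expand <C> → <D>
  6  $ r <D>      p r $    expand <D> → p
Stack after step 6: $ r p (top = p).

p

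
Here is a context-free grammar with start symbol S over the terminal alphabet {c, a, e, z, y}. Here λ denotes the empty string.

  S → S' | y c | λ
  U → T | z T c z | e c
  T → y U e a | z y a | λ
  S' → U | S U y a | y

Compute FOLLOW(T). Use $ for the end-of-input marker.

FIRST(T): from T→y U e a we get {y}; from T→z y a we get {z}; from T→λ we get {λ}. So FIRST(T) = {λ, y, z}.
FIRST(U): from U→T we get {λ, y, z}; from U→z T c z we get {z}; from U→e c we get {e}. So FIRST(U) = {λ, e, y, z}.
FIRST(S): from S→S' we get {λ, e, y, z}; from S→y c we get {y}; from S→λ we get {λ}. So FIRST(S) = {λ, e, y, z}.
FIRST(S'): from S'→U we get {λ, e, y, z}; from S'→S U y a we get {e, y, z}; from S'→y we get {y}. So FIRST(S') = {λ, e, y, z}.
FOLLOW(S) includes $ since S is the start symbol.
FOLLOW(S): in S'→S U y a, S is followed by U y a with FIRST {e, y, z}. Thus FOLLOW(S) = {$, e, y, z}.
FOLLOW(S'): in S→S', the suffix after S' is empty, so FOLLOW(S') ⊇ FOLLOW(S) = {$, e, y, z}. Thus FOLLOW(S') = {$, e, y, z}.
FOLLOW(U): in T→y U e a, U is followed by e a with FIRST {e}; in S'→U, the suffix after U is empty, so FOLLOW(U) ⊇ FOLLOW(S') = {$, e, y, z}; in S'→S U y a, U is followed by y a with FIRST {y}. Thus FOLLOW(U) = {$, e, y, z}.
FOLLOW(T): in U→T, the suffix after T is empty, so FOLLOW(T) ⊇ FOLLOW(U) = {$, e, y, z}; in U→z T c z, T is followed by c z with FIRST {c}. Thus FOLLOW(T) = {$, c, e, y, z}.

{$, c, e, y, z}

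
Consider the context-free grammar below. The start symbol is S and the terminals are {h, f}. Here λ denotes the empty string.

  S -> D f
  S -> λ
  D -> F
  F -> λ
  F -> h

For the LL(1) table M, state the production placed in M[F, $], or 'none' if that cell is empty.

FIRST(F): from F->λ we get {λ}; from F->h we get {h}. So FIRST(F) = {λ, h}.
FIRST(D): from D->F we get {λ, h}. So FIRST(D) = {λ, h}.
FIRST(S): from S->D f we get {f, h}; from S->λ we get {λ}. So FIRST(S) = {λ, f, h}.
FOLLOW(S) includes $ since S is the start symbol.
FOLLOW(D): in S->D f, D is followed by f with FIRST {f}. Thus FOLLOW(D) = {f}.
FOLLOW(F): in D->F, the suffix after F is empty, so FOLLOW(F) ⊇ FOLLOW(D) = {f}. Thus FOLLOW(F) = {f}.
For F -> λ: FIRST(λ) = {λ}, so it goes in M[F, t] for t ∈ {}; since λ ∈ FIRST, also for every t ∈ FOLLOW(F) = {f}.
For F -> h: FIRST(h) = {h}, so it goes in M[F, t] for t ∈ {h}.
None of these place a production in M[F, $].

none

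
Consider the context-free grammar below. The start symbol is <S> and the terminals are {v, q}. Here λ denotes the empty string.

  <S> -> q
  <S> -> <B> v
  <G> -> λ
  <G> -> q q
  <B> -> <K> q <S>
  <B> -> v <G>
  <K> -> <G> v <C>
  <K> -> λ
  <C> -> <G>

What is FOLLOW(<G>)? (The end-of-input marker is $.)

FIRST(<G>) = {λ, q}
FIRST(<K>) = {λ, q, v}  (via <G> v <C>)
FIRST(<C>) = {λ, q}  (via <G>)
FIRST(<B>) = {q, v}  (via <K> q <S>)
FIRST(<S>) = {q, v}  (via <B> v)
FOLLOW(<S>) includes $ since <S> is the start symbol.
FOLLOW(<B>): in <S>-><B> v, <B> is followed by v with FIRST {v}. Thus FOLLOW(<B>) = {v}.
FOLLOW(<S>): in <B>-><K> q <S>, the suffix after <S> is empty, so FOLLOW(<S>) ⊇ FOLLOW(<B>) = {v}. Thus FOLLOW(<S>) = {$, v}.
FOLLOW(<K>): in <B>-><K> q <S>, <K> is followed by q <S> with FIRST {q}. Thus FOLLOW(<K>) = {q}.
FOLLOW(<C>): in <K>-><G> v <C>, the suffix after <C> is empty, so FOLLOW(<C>) ⊇ FOLLOW(<K>) = {q}. Thus FOLLOW(<C>) = {q}.
FOLLOW(<G>): in <B>->v <G>, the suffix after <G> is empty, so FOLLOW(<G>) ⊇ FOLLOW(<B>) = {v}; in <K>-><G> v <C>, <G> is followed by v <C> with FIRST {v}; in <C>-><G>, the suffix after <G> is empty, so FOLLOW(<G>) ⊇ FOLLOW(<C>) = {q}. Thus FOLLOW(<G>) = {q, v}.

{q, v}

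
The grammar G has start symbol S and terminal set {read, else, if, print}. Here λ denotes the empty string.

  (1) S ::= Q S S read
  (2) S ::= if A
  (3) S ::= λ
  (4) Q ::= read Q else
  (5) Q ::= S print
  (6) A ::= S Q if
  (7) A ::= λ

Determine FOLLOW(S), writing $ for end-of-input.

FIRST(S) = {λ, if, print, read}  (via Q S S read)
FIRST(Q) = {if, print, read}  (via S print)
FIRST(A) = {λ, if, print, read}  (via S Q if)
FOLLOW(S) includes $ since S is the start symbol.
FOLLOW(S): in S::=Q S S read (occurrence 1), S is followed by S read with FIRST {if, print, read}; in S::=Q S S read (occurrence 2), S is followed by read with FIRST {read}; in Q::=S print, S is followed by print with FIRST {print}; in A::=S Q if, S is followed by Q if with FIRST {if, print, read}. Thus FOLLOW(S) = {$, if, print, read}.
FOLLOW(Q): in S::=Q S S read, Q is followed by S S read with FIRST {if, print, read}; in Q::=read Q else, Q is followed by else with FIRST {else}; in A::=S Q if, Q is followed by if with FIRST {if}. Thus FOLLOW(Q) = {else, if, print, read}.
FOLLOW(A): in S::=if A, the suffix after A is empty, so FOLLOW(A) ⊇ FOLLOW(S) = {$, if, print, read}. Thus FOLLOW(A) = {$, if, print, read}.

{$, if, print, read}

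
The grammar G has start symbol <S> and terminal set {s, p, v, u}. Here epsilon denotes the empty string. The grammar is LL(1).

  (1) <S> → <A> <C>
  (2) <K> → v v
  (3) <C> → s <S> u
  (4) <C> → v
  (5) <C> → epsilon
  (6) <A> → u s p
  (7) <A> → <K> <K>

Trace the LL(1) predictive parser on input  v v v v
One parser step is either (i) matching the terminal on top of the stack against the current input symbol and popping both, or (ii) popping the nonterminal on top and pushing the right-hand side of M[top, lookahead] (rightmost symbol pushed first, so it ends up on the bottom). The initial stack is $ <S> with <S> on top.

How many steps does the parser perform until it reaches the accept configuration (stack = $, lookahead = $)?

     Stack          Input      Action
  1  $ <S>          v v v v $  expand <S> → <A> <C>
  2  $ <C> <A>      v v v v $  expand <A> → <K> <K>
  3  $ <C> <K> <K>  v v v v $  expand <K> → v v
  4  $ <C> <K> v v  v v v v $  match v
  5  $ <C> <K> v    v v v $    match v
  6  $ <C> <K>      v v $      expand <K> → v v
  7  $ <C> v v      v v $      match v
  8  $ <C> v        v $        match v
  9  $ <C>          $          expand <C> → epsilon
Accept reached after 9 steps.

9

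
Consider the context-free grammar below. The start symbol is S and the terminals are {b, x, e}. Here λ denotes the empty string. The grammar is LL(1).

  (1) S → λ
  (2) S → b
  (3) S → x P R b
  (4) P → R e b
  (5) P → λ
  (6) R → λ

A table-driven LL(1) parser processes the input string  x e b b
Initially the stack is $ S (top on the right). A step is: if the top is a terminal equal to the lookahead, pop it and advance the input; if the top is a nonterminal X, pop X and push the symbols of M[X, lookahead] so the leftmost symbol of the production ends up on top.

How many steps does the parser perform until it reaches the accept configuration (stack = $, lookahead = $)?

     Stack        Input      Action
  1  $ S          x e b b $  expand S → x P R b
  2  $ b R P x    x e b b $  match x
  3  $ b R P      e b b $    expand P → R e b
  4  $ b R b e R  e b b $    expand R → λ
  5  $ b R b e    e b b $    match e
  6  $ b R b      b b $      match b
  7  $ b R        b $        expand R → λ
  8  $ b          b $        match b
Accept reached after 8 steps.

8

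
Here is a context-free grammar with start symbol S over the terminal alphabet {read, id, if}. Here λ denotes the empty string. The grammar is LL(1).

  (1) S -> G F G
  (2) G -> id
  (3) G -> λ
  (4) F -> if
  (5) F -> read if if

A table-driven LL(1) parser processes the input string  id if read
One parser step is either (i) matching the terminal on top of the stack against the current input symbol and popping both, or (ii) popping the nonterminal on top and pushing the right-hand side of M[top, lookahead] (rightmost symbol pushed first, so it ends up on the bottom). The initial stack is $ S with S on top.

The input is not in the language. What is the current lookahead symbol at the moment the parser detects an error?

step 1: stack=$ S  input=id if read $  — expand S -> G F G
step 2: stack=$ G F G  input=id if read $  — expand G -> id
step 3: stack=$ G F id  input=id if read $  — match id
step 4: stack=$ G F  input=if read $  — expand F -> if
step 5: stack=$ G if  input=if read $  — match if
step 6: stack=$ G  input=read $  — expand G -> λ
step 7: stack=$  input=read $  — error: stack empty but input remains

read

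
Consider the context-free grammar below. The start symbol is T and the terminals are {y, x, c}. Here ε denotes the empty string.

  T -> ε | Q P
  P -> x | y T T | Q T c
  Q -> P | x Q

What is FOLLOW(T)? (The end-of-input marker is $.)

FIRST(T) = {ε, x, y}  (via Q P)
FIRST(P) = {x, y}  (via Q T c)
FIRST(Q) = {x, y}  (via P)
FOLLOW(T) includes $ since T is the start symbol.
FOLLOW(Q): in T->Q P, Q is followed by P with FIRST {x, y}; in P->Q T c, Q is followed by T c with FIRST {c, x, y}; in Q->x Q, the suffix after Q is empty (adds nothing new). Thus FOLLOW(Q) = {c, x, y}.
FOLLOW(T): in P->y T T (occurrence 1), T is followed by T with FIRST {ε, x, y}; in P->y T T (occurrence 1), the suffix after T is nullable, so FOLLOW(T) ⊇ FOLLOW(P) = {$, c, x, y}; in P->y T T (occurrence 2), the suffix after T is empty, so FOLLOW(T) ⊇ FOLLOW(P) = {$, c, x, y}; in P->Q T c, T is followed by c with FIRST {c}. Thus FOLLOW(T) = {$, c, x, y}.
FOLLOW(P): in T->Q P, the suffix after P is empty, so FOLLOW(P) ⊇ FOLLOW(T) = {$, c, x, y}; in Q->P, the suffix after P is empty, so FOLLOW(P) ⊇ FOLLOW(Q) = {c, x, y}. Thus FOLLOW(P) = {$, c, x, y}.

{$, c, x, y}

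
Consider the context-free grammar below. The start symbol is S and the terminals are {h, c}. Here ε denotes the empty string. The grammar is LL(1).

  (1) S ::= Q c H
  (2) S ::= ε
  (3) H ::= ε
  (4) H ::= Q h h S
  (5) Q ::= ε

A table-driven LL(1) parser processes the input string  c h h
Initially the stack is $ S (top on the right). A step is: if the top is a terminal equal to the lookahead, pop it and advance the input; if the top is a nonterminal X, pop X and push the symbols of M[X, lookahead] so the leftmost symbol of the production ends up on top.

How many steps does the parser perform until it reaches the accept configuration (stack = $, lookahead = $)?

     Stack      Input    Action
  1  $ S        c h h $  expand S ::= Q c H
  2  $ H c Q    c h h $  expand Q ::= ε
  3  $ H c      c h h $  match c
  4  $ H        h h $    expand H ::= Q h h S
  5  $ S h h Q  h h $    expand Q ::= ε
  6  $ S h h    h h $    match h
  7  $ S h      h $      match h
  8  $ S        $        expand S ::= ε
Accept reached after 8 steps.

8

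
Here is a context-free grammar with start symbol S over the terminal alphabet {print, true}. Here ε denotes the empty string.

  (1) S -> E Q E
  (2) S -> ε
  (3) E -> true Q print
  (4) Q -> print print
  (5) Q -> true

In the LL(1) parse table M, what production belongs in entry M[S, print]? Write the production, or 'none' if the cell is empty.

FIRST(E) = {true}
FIRST(Q) = {print, true}
FIRST(S) = {ε, true}  (via E Q E)
FOLLOW(S) includes $ since S is the start symbol.
FOLLOW(S): S appears on no right-hand side. Thus FOLLOW(S) = {$}.
For S -> E Q E: FIRST(E Q E) = {true}, so it goes in M[S, t] for t ∈ {true}.
For S -> ε: FIRST(ε) = {ε}, so it goes in M[S, t] for t ∈ {}; since ε ∈ FIRST, also for every t ∈ FOLLOW(S) = {$}.
None of these place a production in M[S, print].

none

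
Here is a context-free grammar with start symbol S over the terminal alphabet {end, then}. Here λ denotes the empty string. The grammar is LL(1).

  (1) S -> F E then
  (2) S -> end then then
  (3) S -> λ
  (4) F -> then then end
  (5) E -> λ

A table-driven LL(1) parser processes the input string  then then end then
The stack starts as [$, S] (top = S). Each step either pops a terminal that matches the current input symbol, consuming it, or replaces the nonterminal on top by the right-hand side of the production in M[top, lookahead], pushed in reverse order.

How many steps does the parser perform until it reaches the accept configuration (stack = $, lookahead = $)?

7

     Stack                   Input                 Action
  1  $ S                     then then end then $  expand S -> F E then
  2  $ then E F              then then end then $  expand F -> then then end
  3  $ then E end then then  then then end then $  match then
  4  $ then E end then       then end then $       match then
  5  $ then E end            end then $            match end
  6  $ then E                then $                expand E -> λ
  7  $ then                  then $                match then
Accept reached after 7 steps.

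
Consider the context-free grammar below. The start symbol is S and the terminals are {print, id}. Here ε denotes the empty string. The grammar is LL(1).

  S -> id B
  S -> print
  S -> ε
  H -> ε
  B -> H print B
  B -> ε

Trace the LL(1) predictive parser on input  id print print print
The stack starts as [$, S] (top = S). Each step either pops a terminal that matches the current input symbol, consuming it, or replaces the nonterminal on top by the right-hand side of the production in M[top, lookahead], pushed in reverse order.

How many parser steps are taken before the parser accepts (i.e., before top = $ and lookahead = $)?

12

step 1: stack=$ S  input=id print print print $  — expand S -> id B
step 2: stack=$ B id  input=id print print print $  — match id
step 3: stack=$ B  input=print print print $  — expand B -> H print B
step 4: stack=$ B print H  input=print print print $  — expand H -> ε
step 5: stack=$ B print  input=print print print $  — match print
step 6: stack=$ B  input=print print $  — expand B -> H print B
step 7: stack=$ B print H  input=print print $  — expand H -> ε
step 8: stack=$ B print  input=print print $  — match print
step 9: stack=$ B  input=print $  — expand B -> H print B
step 10: stack=$ B print H  input=print $  — expand H -> ε
step 11: stack=$ B print  input=print $  — match print
step 12: stack=$ B  input=$  — expand B -> ε
Accept reached after 12 steps.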